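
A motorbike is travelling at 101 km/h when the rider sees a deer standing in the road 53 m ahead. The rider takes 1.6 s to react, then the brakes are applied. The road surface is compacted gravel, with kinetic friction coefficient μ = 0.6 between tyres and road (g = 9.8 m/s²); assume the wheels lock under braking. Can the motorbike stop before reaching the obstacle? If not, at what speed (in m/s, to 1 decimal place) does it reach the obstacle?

101 km/h ÷ 3.6 = 28.0556 m/s.
a = μg = 0.6 × 9.8 = 5.880 m/s².
Reaction distance = 28.0556 × 1.6 = 44.889 m.
Braking distance needed to stop: v²/(2a) = 787.117 / 11.760 = 66.932 m, so total needed = 44.889 + 66.932 = 111.821 m > 53 m — it cannot stop.
Distance remaining when braking begins: 53 − 44.889 = 8.111 m.
v² = v₀² − 2a·d = 787.117 − 2 × 5.880 × 8.111 = 691.732 m²/s².
v = √691.732 = 26.301 m/s.

No — it strikes the obstacle at 26.3 m/s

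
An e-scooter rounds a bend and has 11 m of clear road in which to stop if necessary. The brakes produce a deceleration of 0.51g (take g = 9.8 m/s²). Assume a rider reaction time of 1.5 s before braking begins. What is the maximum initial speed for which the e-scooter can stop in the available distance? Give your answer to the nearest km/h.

Maximum speed ≈ 19 km/h

a = 0.51 × 9.8 = 4.998 m/s².
Stopping distance: v·t_r + v²/(2a) = 11 with t_r = 1.5 s and a = 4.998 m/s².
So v² + 14.994 v − 109.96 = 0.
Positive root: v = −a·t_r + √((a·t_r)² + 2a·d) = −7.497 + √(56.205 + 109.96) = 5.3935 m/s.
5.3935 m/s × 3.6 = 19.417 km/h.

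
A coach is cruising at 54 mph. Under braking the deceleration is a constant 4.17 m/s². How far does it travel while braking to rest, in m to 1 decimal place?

54 mph × 0.44704 = 24.1402 m/s.
Braking distance = v²/(2a) = 24.1402² / (2 × 4.170) = 582.749 / 8.340 = 69.874 m.

Braking distance ≈ 69.9 m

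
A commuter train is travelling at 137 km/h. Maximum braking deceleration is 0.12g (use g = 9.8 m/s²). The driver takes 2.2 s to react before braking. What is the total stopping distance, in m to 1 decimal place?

Total stopping distance ≈ 699.5 m

137 km/h ÷ 3.6 = 38.0556 m/s.
a = 0.12 × 9.8 = 1.176 m/s².
Reaction distance = v·t_r = 38.0556 × 2.2 = 83.722 m.
Braking distance = v²/(2a) = 38.0556² / (2 × 1.176) = 1448.229 / 2.352 = 615.744 m.
Total = 83.722 + 615.744 = 699.466 m.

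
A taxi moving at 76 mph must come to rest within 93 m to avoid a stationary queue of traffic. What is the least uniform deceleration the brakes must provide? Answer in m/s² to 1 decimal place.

Required deceleration ≈ 6.2 m/s²

76 mph × 0.44704 = 33.9750 m/s.
v² = 2a·d ⇒ a = v²/(2d) = 33.9750² / (2 × 93.000) = 1154.301 / 186.000 = 6.2059 m/s².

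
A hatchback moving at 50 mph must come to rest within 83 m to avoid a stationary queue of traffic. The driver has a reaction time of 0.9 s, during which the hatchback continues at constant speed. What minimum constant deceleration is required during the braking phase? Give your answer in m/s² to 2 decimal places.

Required deceleration ≈ 3.97 m/s²

50 mph × 0.44704 = 22.3520 m/s.
Distance covered during reaction = 22.3520 × 0.9 = 20.117 m.
Distance available for braking: 83 − 20.117 = 62.883 m.
v² = 2a·d ⇒ a = v²/(2d) = 22.3520² / (2 × 62.883) = 499.612 / 125.766 = 3.9726 m/s².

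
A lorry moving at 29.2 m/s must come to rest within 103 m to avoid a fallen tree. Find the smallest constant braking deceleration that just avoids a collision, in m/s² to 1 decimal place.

v² = 2a·d ⇒ a = v²/(2d) = 29.2000² / (2 × 103.000) = 852.640 / 206.000 = 4.1390 m/s².

Required deceleration ≈ 4.1 m/s²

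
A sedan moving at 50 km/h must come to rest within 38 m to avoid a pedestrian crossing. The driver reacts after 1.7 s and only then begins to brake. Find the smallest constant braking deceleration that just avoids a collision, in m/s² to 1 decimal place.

50 km/h ÷ 3.6 = 13.8889 m/s.
Distance covered during reaction = 13.8889 × 1.7 = 23.611 m.
Distance available for braking: 38 − 23.611 = 14.389 m.
v² = 2a·d ⇒ a = v²/(2d) = 13.8889² / (2 × 14.389) = 192.902 / 28.778 = 6.7031 m/s².

Required deceleration ≈ 6.7 m/s²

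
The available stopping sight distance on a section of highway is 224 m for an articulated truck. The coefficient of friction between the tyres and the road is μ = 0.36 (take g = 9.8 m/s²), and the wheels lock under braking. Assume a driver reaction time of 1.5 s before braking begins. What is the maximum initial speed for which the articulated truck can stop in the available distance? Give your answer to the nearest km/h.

a = μg = 0.36 × 9.8 = 3.528 m/s².
Stopping distance: v·t_r + v²/(2a) = 224 with t_r = 1.5 s and a = 3.528 m/s².
So v² + 10.584 v − 1580.54 = 0.
Positive root: v = −a·t_r + √((a·t_r)² + 2a·d) = −5.292 + √(28.005 + 1580.54) = 34.8147 m/s.
34.8147 m/s × 3.6 = 125.333 km/h.

Maximum speed ≈ 125 km/h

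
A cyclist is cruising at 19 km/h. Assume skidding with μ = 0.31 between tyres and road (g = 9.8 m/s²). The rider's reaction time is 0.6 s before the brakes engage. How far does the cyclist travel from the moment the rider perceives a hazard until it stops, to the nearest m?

Total stopping distance ≈ 8 m

19 km/h ÷ 3.6 = 5.2778 m/s.
a = μg = 0.31 × 9.8 = 3.038 m/s².
Reaction distance = v·t_r = 5.2778 × 0.6 = 3.167 m.
Braking distance = v²/(2a) = 5.2778² / (2 × 3.038) = 27.855 / 6.076 = 4.584 m.
Total = 3.167 + 4.584 = 7.751 m.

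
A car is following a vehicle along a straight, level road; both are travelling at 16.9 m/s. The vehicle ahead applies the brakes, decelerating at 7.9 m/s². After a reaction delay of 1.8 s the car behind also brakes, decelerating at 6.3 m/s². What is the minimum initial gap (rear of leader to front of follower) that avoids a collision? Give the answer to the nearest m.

Leader travels v²/(2a_L) = 285.610 / 15.800 = 18.077 m before stopping.
Follower covers v·t_r = 16.9000 × 1.8 = 30.420 m while reacting, then v²/(2a_F) = 285.610 / 12.600 = 22.667 m while braking, for a total of 30.420 + 22.667 = 53.087 m.
Since a_F ≤ a_L and the follower starts braking later, the follower is never slower than the leader, so the closest approach is when both have stopped.
Minimum gap = 53.087 − 18.077 = 35.010 m.

Minimum gap ≈ 35 m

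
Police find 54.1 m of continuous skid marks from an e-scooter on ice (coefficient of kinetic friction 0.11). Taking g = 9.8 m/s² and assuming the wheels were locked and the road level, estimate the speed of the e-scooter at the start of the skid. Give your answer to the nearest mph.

Deceleration a = μg = 0.11 × 9.8 = 1.078 m/s².
v = √(2a·d) = √(2 × 1.078 × 54.1) = √116.640 = 10.8000 m/s.
= 10.8000 ÷ 0.44704 = 24.159 mph.

Initial speed ≈ 24 mph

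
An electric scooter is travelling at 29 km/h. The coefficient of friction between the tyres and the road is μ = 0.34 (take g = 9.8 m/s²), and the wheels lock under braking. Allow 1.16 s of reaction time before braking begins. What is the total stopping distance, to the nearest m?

29 km/h ÷ 3.6 = 8.0556 m/s.
a = μg = 0.34 × 9.8 = 3.332 m/s².
Reaction distance = v·t_r = 8.0556 × 1.16 = 9.344 m.
Braking distance = v²/(2a) = 8.0556² / (2 × 3.332) = 64.893 / 6.664 = 9.738 m.
Total = 9.344 + 9.738 = 19.082 m.

Total stopping distance ≈ 19 m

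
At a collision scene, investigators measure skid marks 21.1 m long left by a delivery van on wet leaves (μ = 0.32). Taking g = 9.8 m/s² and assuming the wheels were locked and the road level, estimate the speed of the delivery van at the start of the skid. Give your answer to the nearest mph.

Initial speed ≈ 26 mph

Deceleration a = μg = 0.32 × 9.8 = 3.136 m/s².
v = √(2a·d) = √(2 × 3.136 × 21.1) = √132.339 = 11.5039 m/s.
= 11.5039 ÷ 0.44704 = 25.733 mph.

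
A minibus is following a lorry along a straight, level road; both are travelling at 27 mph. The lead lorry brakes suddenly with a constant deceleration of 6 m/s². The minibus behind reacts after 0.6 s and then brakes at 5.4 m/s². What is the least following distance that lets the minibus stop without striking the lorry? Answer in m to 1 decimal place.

27 mph × 0.44704 = 12.0701 m/s.
Leader travels v²/(2a_L) = 145.687 / 12.000 = 12.141 m before stopping.
Follower covers v·t_r = 12.0701 × 0.6 = 7.242 m while reacting, then v²/(2a_F) = 145.687 / 10.800 = 13.490 m while braking, for a total of 7.242 + 13.490 = 20.732 m.
Since a_F ≤ a_L and the follower starts braking later, the follower is never slower than the leader, so the closest approach is when both have stopped.
Minimum gap = 20.732 − 12.141 = 8.591 m.

Minimum gap ≈ 8.6 m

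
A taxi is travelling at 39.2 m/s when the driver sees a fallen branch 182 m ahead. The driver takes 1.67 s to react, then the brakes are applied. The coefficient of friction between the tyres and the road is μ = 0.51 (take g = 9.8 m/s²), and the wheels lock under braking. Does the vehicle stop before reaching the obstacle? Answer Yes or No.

a = μg = 0.51 × 9.8 = 4.998 m/s².
Reaction distance = 39.2000 × 1.67 = 65.464 m.
Braking distance = v²/(2a) = 1536.640 / 9.996 = 153.725 m.
Total stopping distance = 65.464 + 153.725 = 219.189 m, vs 182 m available — it cannot stop in time and overshoots by 219.189 − 182 = 37.189 m.

No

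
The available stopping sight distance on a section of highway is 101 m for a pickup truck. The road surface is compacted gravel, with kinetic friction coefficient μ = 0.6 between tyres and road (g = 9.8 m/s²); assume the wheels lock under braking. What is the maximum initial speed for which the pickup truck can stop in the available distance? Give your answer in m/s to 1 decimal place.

a = μg = 0.6 × 9.8 = 5.880 m/s².
v²/(2a) = d ⇒ v = √(2 × 5.880 × 101) = √1187.76 = 34.4639 m/s.

Maximum speed ≈ 34.5 m/s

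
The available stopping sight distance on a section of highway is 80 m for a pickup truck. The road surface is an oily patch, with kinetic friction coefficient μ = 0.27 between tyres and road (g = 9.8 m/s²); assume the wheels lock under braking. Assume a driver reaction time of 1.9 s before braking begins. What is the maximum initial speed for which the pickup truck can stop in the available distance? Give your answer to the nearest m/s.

a = μg = 0.27 × 9.8 = 2.646 m/s².
Stopping distance: v·t_r + v²/(2a) = 80 with t_r = 1.9 s and a = 2.646 m/s².
So v² + 10.055 v − 423.36 = 0.
Positive root: v = −a·t_r + √((a·t_r)² + 2a·d) = −5.027 + √(25.271 + 423.36) = 16.1539 m/s.

Maximum speed ≈ 16 m/s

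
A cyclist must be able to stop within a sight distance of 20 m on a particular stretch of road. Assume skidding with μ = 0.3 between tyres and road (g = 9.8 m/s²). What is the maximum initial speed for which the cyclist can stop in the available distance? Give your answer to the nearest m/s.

Maximum speed ≈ 11 m/s

a = μg = 0.3 × 9.8 = 2.940 m/s².
v²/(2a) = d ⇒ v = √(2 × 2.940 × 20) = √117.60 = 10.8444 m/s.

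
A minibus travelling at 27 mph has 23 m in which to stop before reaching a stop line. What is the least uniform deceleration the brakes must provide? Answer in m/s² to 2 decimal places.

Required deceleration ≈ 3.17 m/s²

27 mph × 0.44704 = 12.0701 m/s.
v² = 2a·d ⇒ a = v²/(2d) = 12.0701² / (2 × 23.000) = 145.687 / 46.000 = 3.1671 m/s².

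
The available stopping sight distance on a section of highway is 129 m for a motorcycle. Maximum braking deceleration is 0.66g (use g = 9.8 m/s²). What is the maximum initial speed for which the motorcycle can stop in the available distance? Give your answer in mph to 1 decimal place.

a = 0.66 × 9.8 = 6.468 m/s².
v²/(2a) = d ⇒ v = √(2 × 6.468 × 129) = √1668.74 = 40.8502 m/s.
40.8502 m/s ÷ 0.44704 = 91.379 mph.

Maximum speed ≈ 91.4 mph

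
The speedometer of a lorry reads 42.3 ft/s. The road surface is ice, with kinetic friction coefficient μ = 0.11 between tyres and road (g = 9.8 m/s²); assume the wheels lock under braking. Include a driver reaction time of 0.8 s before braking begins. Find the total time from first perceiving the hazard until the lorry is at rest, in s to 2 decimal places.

Total time ≈ 12.76 s

42.3 ft/s × 0.3048 = 12.8930 m/s.
a = μg = 0.11 × 9.8 = 1.078 m/s².
Braking time = v/a = 12.8930 / 1.078 = 11.960 s.
Total = 0.8 + 11.960 = 12.760 s.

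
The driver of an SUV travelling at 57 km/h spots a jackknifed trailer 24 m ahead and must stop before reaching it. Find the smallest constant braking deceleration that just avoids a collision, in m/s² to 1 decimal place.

57 km/h ÷ 3.6 = 15.8333 m/s.
v² = 2a·d ⇒ a = v²/(2d) = 15.8333² / (2 × 24.000) = 250.693 / 48.000 = 5.2228 m/s².

Required deceleration ≈ 5.2 m/s²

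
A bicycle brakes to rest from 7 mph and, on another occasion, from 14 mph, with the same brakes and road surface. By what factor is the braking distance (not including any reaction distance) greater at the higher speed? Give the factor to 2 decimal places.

Factor ≈ 4.00

Braking distance d = v²/(2a), so with a fixed, d ∝ v².
Factor = (14/7)² = 2.0000² = 4.0000.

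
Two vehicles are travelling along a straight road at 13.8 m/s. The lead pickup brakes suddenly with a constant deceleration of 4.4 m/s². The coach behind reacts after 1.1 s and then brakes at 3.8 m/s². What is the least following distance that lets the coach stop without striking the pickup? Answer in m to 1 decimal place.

Minimum gap ≈ 18.6 m

Leader travels v²/(2a_L) = 190.440 / 8.800 = 21.641 m before stopping.
Follower covers v·t_r = 13.8000 × 1.1 = 15.180 m while reacting, then v²/(2a_F) = 190.440 / 7.600 = 25.058 m while braking, for a total of 15.180 + 25.058 = 40.238 m.
Since a_F ≤ a_L and the follower starts braking later, the follower is never slower than the leader, so the closest approach is when both have stopped.
Minimum gap = 40.238 − 21.641 = 18.597 m.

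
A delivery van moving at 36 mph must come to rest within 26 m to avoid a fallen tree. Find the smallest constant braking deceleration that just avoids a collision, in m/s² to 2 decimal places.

36 mph × 0.44704 = 16.0934 m/s.
v² = 2a·d ⇒ a = v²/(2d) = 16.0934² / (2 × 26.000) = 258.998 / 52.000 = 4.9807 m/s².

Required deceleration ≈ 4.98 m/s²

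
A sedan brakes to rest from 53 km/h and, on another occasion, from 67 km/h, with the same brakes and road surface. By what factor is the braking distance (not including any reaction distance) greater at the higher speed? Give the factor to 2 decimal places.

Braking distance d = v²/(2a), so with a fixed, d ∝ v².
Factor = (67/53)² = 1.2642² = 1.5982.

Factor ≈ 1.60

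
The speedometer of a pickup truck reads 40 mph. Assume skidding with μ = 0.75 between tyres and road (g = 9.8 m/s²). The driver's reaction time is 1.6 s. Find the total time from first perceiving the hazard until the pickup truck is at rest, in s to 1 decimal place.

40 mph × 0.44704 = 17.8816 m/s.
a = μg = 0.75 × 9.8 = 7.350 m/s².
Braking time = v/a = 17.8816 / 7.350 = 2.433 s.
Total = 1.6 + 2.433 = 4.033 s.

Total time ≈ 4.0 s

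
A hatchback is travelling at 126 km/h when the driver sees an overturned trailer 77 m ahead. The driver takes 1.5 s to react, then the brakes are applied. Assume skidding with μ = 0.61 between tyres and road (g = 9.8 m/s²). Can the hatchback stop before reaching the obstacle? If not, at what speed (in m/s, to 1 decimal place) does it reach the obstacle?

No — it strikes the obstacle at 30.5 m/s

126 km/h ÷ 3.6 = 35.0000 m/s.
a = μg = 0.61 × 9.8 = 5.978 m/s².
Reaction distance = 35.0000 × 1.5 = 52.500 m.
Braking distance needed to stop: v²/(2a) = 1225.000 / 11.956 = 102.459 m, so total needed = 52.500 + 102.459 = 154.959 m > 77 m — it cannot stop.
Distance remaining when braking begins: 77 − 52.500 = 24.500 m.
v² = v₀² − 2a·d = 1225.000 − 2 × 5.978 × 24.500 = 932.078 m²/s².
v = √932.078 = 30.530 m/s.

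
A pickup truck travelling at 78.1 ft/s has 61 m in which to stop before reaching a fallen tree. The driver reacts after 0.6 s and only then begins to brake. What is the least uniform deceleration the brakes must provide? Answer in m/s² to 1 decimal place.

78.1 ft/s × 0.3048 = 23.8049 m/s.
Distance covered during reaction = 23.8049 × 0.6 = 14.283 m.
Distance available for braking: 61 − 14.283 = 46.717 m.
v² = 2a·d ⇒ a = v²/(2d) = 23.8049² / (2 × 46.717) = 566.673 / 93.434 = 6.0650 m/s².

Required deceleration ≈ 6.1 m/s²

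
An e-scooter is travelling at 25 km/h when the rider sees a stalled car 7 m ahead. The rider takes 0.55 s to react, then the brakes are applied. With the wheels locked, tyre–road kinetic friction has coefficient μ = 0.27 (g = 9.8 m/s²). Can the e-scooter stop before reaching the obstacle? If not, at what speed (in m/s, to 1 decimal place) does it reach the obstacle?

25 km/h ÷ 3.6 = 6.9444 m/s.
a = μg = 0.27 × 9.8 = 2.646 m/s².
Reaction distance = 6.9444 × 0.55 = 3.819 m.
Braking distance needed to stop: v²/(2a) = 48.225 / 5.292 = 9.113 m, so total needed = 3.819 + 9.113 = 12.932 m > 7 m — it cannot stop.
Distance remaining when braking begins: 7 − 3.819 = 3.181 m.
v² = v₀² − 2a·d = 48.225 − 2 × 2.646 × 3.181 = 31.391 m²/s².
v = √31.391 = 5.603 m/s.

No — it strikes the obstacle at 5.6 m/s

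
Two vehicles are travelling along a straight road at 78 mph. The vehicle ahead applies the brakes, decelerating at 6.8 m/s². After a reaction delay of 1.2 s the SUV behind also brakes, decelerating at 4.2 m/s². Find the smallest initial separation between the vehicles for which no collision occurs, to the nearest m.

78 mph × 0.44704 = 34.8691 m/s.
Leader travels v²/(2a_L) = 1215.854 / 13.600 = 89.401 m before stopping.
Follower covers v·t_r = 34.8691 × 1.2 = 41.843 m while reacting, then v²/(2a_F) = 1215.854 / 8.400 = 144.745 m while braking, for a total of 41.843 + 144.745 = 186.588 m.
Since a_F ≤ a_L and the follower starts braking later, the follower is never slower than the leader, so the closest approach is when both have stopped.
Minimum gap = 186.588 − 89.401 = 97.187 m.

Minimum gap ≈ 97 m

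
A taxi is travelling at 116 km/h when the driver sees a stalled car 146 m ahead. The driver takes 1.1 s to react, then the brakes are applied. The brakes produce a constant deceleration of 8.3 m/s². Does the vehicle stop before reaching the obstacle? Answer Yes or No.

Yes

116 km/h ÷ 3.6 = 32.2222 m/s.
Reaction distance = 32.2222 × 1.1 = 35.444 m.
Braking distance = v²/(2a) = 1038.270 / 16.600 = 62.546 m.
Total stopping distance = 35.444 + 62.546 = 97.990 m, vs 146 m available — it stops with 146 − 97.990 = 48.010 m to spare.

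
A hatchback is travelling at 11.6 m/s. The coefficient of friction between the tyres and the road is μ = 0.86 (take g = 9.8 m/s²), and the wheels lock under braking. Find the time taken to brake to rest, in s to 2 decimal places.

a = μg = 0.86 × 9.8 = 8.428 m/s².
Braking time = v/a = 11.6000 / 8.428 = 1.376 s.

Braking time ≈ 1.38 s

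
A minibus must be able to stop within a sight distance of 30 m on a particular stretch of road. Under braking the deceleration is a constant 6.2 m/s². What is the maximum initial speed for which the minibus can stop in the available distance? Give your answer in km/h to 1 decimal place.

Maximum speed ≈ 69.4 km/h

v²/(2a) = d ⇒ v = √(2 × 6.200 × 30) = √372.00 = 19.2873 m/s.
19.2873 m/s × 3.6 = 69.434 km/h.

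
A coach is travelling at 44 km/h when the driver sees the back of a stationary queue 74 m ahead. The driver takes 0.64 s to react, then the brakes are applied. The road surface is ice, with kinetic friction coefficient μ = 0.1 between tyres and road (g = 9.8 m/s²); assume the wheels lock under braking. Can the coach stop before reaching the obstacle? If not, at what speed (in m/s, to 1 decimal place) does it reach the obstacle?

44 km/h ÷ 3.6 = 12.2222 m/s.
a = μg = 0.1 × 9.8 = 0.980 m/s².
Reaction distance = 12.2222 × 0.64 = 7.822 m.
Braking distance needed to stop: v²/(2a) = 149.382 / 1.960 = 76.215 m, so total needed = 7.822 + 76.215 = 84.037 m > 74 m — it cannot stop.
Distance remaining when braking begins: 74 − 7.822 = 66.178 m.
v² = v₀² − 2a·d = 149.382 − 2 × 0.980 × 66.178 = 19.673 m²/s².
v = √19.673 = 4.435 m/s.

No — it strikes the obstacle at 4.4 m/s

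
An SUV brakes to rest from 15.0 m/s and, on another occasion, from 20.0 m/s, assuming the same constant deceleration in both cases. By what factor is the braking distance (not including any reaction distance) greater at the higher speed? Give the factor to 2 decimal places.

Factor ≈ 1.78

Braking distance d = v²/(2a), so with a fixed, d ∝ v².
Factor = (20.0/15.0)² = 1.3333² = 1.7777.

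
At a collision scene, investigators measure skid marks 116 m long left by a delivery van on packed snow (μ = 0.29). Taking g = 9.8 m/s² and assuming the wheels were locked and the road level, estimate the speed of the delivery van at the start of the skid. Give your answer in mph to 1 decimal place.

Initial speed ≈ 57.4 mph

Deceleration a = μg = 0.29 × 9.8 = 2.842 m/s².
v = √(2a·d) = √(2 × 2.842 × 116) = √659.344 = 25.6777 m/s.
= 25.6777 ÷ 0.44704 = 57.439 mph.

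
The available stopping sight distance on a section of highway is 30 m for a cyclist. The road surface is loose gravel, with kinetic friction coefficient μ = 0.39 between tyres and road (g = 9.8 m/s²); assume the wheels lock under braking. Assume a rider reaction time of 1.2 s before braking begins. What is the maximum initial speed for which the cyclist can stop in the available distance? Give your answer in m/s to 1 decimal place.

a = μg = 0.39 × 9.8 = 3.822 m/s².
Stopping distance: v·t_r + v²/(2a) = 30 with t_r = 1.2 s and a = 3.822 m/s².
So v² + 9.173 v − 229.32 = 0.
Positive root: v = −a·t_r + √((a·t_r)² + 2a·d) = −4.586 + √(21.031 + 229.32) = 11.2365 m/s.

Maximum speed ≈ 11.2 m/s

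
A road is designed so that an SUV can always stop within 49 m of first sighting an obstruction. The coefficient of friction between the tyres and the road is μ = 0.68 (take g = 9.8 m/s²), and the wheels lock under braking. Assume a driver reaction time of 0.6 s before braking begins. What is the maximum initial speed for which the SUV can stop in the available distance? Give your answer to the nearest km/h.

Maximum speed ≈ 79 km/h

a = μg = 0.68 × 9.8 = 6.664 m/s².
Stopping distance: v·t_r + v²/(2a) = 49 with t_r = 0.6 s and a = 6.664 m/s².
So v² + 7.997 v − 653.07 = 0.
Positive root: v = −a·t_r + √((a·t_r)² + 2a·d) = −3.998 + √(15.984 + 653.07) = 21.8681 m/s.
21.8681 m/s × 3.6 = 78.725 km/h.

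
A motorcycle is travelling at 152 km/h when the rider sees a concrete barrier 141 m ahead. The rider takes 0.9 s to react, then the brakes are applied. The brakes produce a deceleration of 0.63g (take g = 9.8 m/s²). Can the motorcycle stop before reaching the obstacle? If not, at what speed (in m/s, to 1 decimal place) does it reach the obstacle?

152 km/h ÷ 3.6 = 42.2222 m/s.
a = 0.63 × 9.8 = 6.174 m/s².
Reaction distance = 42.2222 × 0.9 = 38.000 m.
Braking distance needed to stop: v²/(2a) = 1782.714 / 12.348 = 144.373 m, so total needed = 38.000 + 144.373 = 182.373 m > 141 m — it cannot stop.
Distance remaining when braking begins: 141 − 38.000 = 103.000 m.
v² = v₀² − 2a·d = 1782.714 − 2 × 6.174 × 103.000 = 510.870 m²/s².
v = √510.870 = 22.602 m/s.

No — it strikes the obstacle at 22.6 m/s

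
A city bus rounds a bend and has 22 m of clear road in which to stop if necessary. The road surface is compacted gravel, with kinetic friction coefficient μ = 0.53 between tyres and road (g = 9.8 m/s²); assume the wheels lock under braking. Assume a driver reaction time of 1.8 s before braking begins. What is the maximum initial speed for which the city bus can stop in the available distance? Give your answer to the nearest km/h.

a = μg = 0.53 × 9.8 = 5.194 m/s².
Stopping distance: v·t_r + v²/(2a) = 22 with t_r = 1.8 s and a = 5.194 m/s².
So v² + 18.698 v − 228.54 = 0.
Positive root: v = −a·t_r + √((a·t_r)² + 2a·d) = −9.349 + √(87.404 + 228.54) = 8.4258 m/s.
8.4258 m/s × 3.6 = 30.333 km/h.

Maximum speed ≈ 30 km/h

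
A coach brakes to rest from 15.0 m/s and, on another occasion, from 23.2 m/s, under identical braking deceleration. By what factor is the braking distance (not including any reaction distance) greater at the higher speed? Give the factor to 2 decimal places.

Braking distance d = v²/(2a), so with a fixed, d ∝ v².
Factor = (23.2/15.0)² = 1.5467² = 2.3923.

Factor ≈ 2.39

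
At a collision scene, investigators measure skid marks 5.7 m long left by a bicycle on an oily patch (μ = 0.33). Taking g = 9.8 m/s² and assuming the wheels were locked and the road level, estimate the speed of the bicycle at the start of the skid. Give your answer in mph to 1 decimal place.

Initial speed ≈ 13.6 mph

Deceleration a = μg = 0.33 × 9.8 = 3.234 m/s².
v = √(2a·d) = √(2 × 3.234 × 5.7) = √36.868 = 6.0719 m/s.
= 6.0719 ÷ 0.44704 = 13.582 mph.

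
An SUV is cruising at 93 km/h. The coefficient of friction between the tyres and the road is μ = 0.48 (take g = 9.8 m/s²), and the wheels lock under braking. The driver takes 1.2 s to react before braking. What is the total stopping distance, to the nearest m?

Total stopping distance ≈ 102 m

93 km/h ÷ 3.6 = 25.8333 m/s.
a = μg = 0.48 × 9.8 = 4.704 m/s².
Reaction distance = v·t_r = 25.8333 × 1.2 = 31.000 m.
Braking distance = v²/(2a) = 25.8333² / (2 × 4.704) = 667.359 / 9.408 = 70.935 m.
Total = 31.000 + 70.935 = 101.935 m.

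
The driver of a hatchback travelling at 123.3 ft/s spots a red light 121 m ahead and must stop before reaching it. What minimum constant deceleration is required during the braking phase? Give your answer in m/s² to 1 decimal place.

123.3 ft/s × 0.3048 = 37.5818 m/s.
v² = 2a·d ⇒ a = v²/(2d) = 37.5818² / (2 × 121.000) = 1412.392 / 242.000 = 5.8363 m/s².

Required deceleration ≈ 5.8 m/s²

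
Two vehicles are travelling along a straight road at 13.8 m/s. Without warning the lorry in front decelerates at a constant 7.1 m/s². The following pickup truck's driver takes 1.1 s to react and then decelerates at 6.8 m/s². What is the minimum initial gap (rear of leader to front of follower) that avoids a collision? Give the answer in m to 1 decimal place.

Leader travels v²/(2a_L) = 190.440 / 14.200 = 13.411 m before stopping.
Follower covers v·t_r = 13.8000 × 1.1 = 15.180 m while reacting, then v²/(2a_F) = 190.440 / 13.600 = 14.003 m while braking, for a total of 15.180 + 14.003 = 29.183 m.
Since a_F ≤ a_L and the follower starts braking later, the follower is never slower than the leader, so the closest approach is when both have stopped.
Minimum gap = 29.183 − 13.411 = 15.772 m.

Minimum gap ≈ 15.8 m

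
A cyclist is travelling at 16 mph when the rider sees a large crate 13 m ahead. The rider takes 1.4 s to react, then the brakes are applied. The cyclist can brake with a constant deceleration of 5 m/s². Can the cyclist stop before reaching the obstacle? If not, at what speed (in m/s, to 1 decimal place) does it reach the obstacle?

16 mph × 0.44704 = 7.1526 m/s.
Reaction distance = 7.1526 × 1.4 = 10.014 m.
Braking distance needed to stop: v²/(2a) = 51.160 / 10.000 = 5.116 m, so total needed = 10.014 + 5.116 = 15.130 m > 13 m — it cannot stop.
Distance remaining when braking begins: 13 − 10.014 = 2.986 m.
v² = v₀² − 2a·d = 51.160 − 2 × 5.000 × 2.986 = 21.300 m²/s².
v = √21.300 = 4.615 m/s.

No — it strikes the obstacle at 4.6 m/s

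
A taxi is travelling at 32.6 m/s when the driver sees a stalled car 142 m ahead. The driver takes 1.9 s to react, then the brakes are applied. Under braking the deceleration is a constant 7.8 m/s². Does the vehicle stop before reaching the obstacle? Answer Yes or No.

Reaction distance = 32.6000 × 1.9 = 61.940 m.
Braking distance = v²/(2a) = 1062.760 / 15.600 = 68.126 m.
Total stopping distance = 61.940 + 68.126 = 130.066 m, vs 142 m available — it stops with 142 − 130.066 = 11.934 m to spare.

Yes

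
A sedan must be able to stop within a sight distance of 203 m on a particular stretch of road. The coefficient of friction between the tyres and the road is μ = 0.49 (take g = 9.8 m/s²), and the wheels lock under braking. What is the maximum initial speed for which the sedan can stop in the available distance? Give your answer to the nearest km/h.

Maximum speed ≈ 159 km/h

a = μg = 0.49 × 9.8 = 4.802 m/s².
v²/(2a) = d ⇒ v = √(2 × 4.802 × 203) = √1949.61 = 44.1544 m/s.
44.1544 m/s × 3.6 = 158.956 km/h.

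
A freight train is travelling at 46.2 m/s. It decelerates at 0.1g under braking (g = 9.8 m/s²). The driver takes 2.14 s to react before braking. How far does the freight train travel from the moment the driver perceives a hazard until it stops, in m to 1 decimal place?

a = 0.1 × 9.8 = 0.980 m/s².
Reaction distance = v·t_r = 46.2000 × 2.14 = 98.868 m.
Braking distance = v²/(2a) = 46.2000² / (2 × 0.980) = 2134.440 / 1.960 = 1089.000 m.
Total = 98.868 + 1089.000 = 1187.868 m.

Total stopping distance ≈ 1187.9 m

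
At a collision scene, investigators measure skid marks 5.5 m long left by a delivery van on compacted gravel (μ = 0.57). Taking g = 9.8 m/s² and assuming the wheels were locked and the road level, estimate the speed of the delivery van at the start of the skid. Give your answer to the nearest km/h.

Deceleration a = μg = 0.57 × 9.8 = 5.586 m/s².
v = √(2a·d) = √(2 × 5.586 × 5.5) = √61.446 = 7.8387 m/s.
= 7.8387 × 3.6 = 28.219 km/h.

Initial speed ≈ 28 km/h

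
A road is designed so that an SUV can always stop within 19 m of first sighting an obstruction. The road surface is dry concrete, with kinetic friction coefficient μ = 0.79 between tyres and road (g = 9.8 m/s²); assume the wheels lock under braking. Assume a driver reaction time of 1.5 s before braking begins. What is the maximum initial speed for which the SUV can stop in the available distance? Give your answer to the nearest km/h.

a = μg = 0.79 × 9.8 = 7.742 m/s².
Stopping distance: v·t_r + v²/(2a) = 19 with t_r = 1.5 s and a = 7.742 m/s².
So v² + 23.226 v − 294.20 = 0.
Positive root: v = −a·t_r + √((a·t_r)² + 2a·d) = −11.613 + √(134.862 + 294.20) = 9.1008 m/s.
9.1008 m/s × 3.6 = 32.763 km/h.

Maximum speed ≈ 33 km/h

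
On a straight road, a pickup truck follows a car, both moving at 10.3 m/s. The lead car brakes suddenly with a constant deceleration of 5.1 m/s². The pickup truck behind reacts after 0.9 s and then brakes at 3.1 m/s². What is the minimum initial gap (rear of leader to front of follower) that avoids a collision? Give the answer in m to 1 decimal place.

Leader travels v²/(2a_L) = 106.090 / 10.200 = 10.401 m before stopping.
Follower covers v·t_r = 10.3000 × 0.9 = 9.270 m while reacting, then v²/(2a_F) = 106.090 / 6.200 = 17.111 m while braking, for a total of 9.270 + 17.111 = 26.381 m.
Since a_F ≤ a_L and the follower starts braking later, the follower is never slower than the leader, so the closest approach is when both have stopped.
Minimum gap = 26.381 − 10.401 = 15.980 m.

Minimum gap ≈ 16.0 m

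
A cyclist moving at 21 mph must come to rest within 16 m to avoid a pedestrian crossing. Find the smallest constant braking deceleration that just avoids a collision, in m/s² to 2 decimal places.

Required deceleration ≈ 2.75 m/s²

21 mph × 0.44704 = 9.3878 m/s.
v² = 2a·d ⇒ a = v²/(2d) = 9.3878² / (2 × 16.000) = 88.131 / 32.000 = 2.7541 m/s².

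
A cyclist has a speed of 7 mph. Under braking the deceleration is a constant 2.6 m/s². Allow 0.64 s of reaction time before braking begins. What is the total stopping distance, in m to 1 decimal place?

7 mph × 0.44704 = 3.1293 m/s.
Reaction distance = v·t_r = 3.1293 × 0.64 = 2.003 m.
Braking distance = v²/(2a) = 3.1293² / (2 × 2.600) = 9.793 / 5.200 = 1.883 m.
Total = 2.003 + 1.883 = 3.886 m.

Total stopping distance ≈ 3.9 m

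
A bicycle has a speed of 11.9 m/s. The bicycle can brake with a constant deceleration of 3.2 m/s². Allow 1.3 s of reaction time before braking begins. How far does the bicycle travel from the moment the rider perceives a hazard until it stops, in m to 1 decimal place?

Total stopping distance ≈ 37.6 m

Reaction distance = v·t_r = 11.9000 × 1.3 = 15.470 m.
Braking distance = v²/(2a) = 11.9000² / (2 × 3.200) = 141.610 / 6.400 = 22.127 m.
Total = 15.470 + 22.127 = 37.597 m.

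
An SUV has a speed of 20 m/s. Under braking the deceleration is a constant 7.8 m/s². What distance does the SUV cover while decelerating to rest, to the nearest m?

Braking distance ≈ 26 m

Braking distance = v²/(2a) = 20.0000² / (2 × 7.800) = 400.000 / 15.600 = 25.641 m.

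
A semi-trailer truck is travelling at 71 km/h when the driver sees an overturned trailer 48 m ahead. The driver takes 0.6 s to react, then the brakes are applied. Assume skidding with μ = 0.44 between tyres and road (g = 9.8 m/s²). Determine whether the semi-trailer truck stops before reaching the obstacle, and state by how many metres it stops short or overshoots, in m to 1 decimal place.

71 km/h ÷ 3.6 = 19.7222 m/s.
a = μg = 0.44 × 9.8 = 4.312 m/s².
Reaction distance = 19.7222 × 0.6 = 11.833 m.
Braking distance = v²/(2a) = 388.965 / 8.624 = 45.103 m.
Total stopping distance = 11.833 + 45.103 = 56.936 m, vs 48 m available — it cannot stop in time and overshoots by 56.936 − 48 = 8.936 m.

No — it overshoots by 8.9 m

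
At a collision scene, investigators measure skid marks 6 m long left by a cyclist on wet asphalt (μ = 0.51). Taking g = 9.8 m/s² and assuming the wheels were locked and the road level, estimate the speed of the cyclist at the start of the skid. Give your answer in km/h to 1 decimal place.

Initial speed ≈ 27.9 km/h

Deceleration a = μg = 0.51 × 9.8 = 4.998 m/s².
v = √(2a·d) = √(2 × 4.998 × 6) = √59.976 = 7.7444 m/s.
= 7.7444 × 3.6 = 27.880 km/h.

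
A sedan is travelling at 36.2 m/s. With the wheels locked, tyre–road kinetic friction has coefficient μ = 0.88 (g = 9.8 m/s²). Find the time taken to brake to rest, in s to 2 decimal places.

a = μg = 0.88 × 9.8 = 8.624 m/s².
Braking time = v/a = 36.2000 / 8.624 = 4.198 s.

Braking time ≈ 4.20 s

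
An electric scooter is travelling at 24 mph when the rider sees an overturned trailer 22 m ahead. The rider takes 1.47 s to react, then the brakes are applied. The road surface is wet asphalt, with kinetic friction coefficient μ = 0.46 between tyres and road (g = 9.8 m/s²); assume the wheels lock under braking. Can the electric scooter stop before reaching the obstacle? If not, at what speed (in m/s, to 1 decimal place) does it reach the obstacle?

No — it strikes the obstacle at 7.7 m/s

24 mph × 0.44704 = 10.7290 m/s.
a = μg = 0.46 × 9.8 = 4.508 m/s².
Reaction distance = 10.7290 × 1.47 = 15.772 m.
Braking distance needed to stop: v²/(2a) = 115.111 / 9.016 = 12.767 m, so total needed = 15.772 + 12.767 = 28.539 m > 22 m — it cannot stop.
Distance remaining when braking begins: 22 − 15.772 = 6.228 m.
v² = v₀² − 2a·d = 115.111 − 2 × 4.508 × 6.228 = 58.959 m²/s².
v = √58.959 = 7.678 m/s.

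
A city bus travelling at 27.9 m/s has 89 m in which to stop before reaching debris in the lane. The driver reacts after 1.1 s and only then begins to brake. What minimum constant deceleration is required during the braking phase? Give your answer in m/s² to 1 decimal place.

Distance covered during reaction = 27.9000 × 1.1 = 30.690 m.
Distance available for braking: 89 − 30.690 = 58.310 m.
v² = 2a·d ⇒ a = v²/(2d) = 27.9000² / (2 × 58.310) = 778.410 / 116.620 = 6.6748 m/s².

Required deceleration ≈ 6.7 m/s²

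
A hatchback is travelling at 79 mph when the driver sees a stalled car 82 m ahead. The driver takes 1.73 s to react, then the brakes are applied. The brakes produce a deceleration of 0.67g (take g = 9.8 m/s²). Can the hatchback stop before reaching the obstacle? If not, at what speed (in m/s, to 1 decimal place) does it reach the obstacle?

No — it strikes the obstacle at 31.2 m/s

79 mph × 0.44704 = 35.3162 m/s.
a = 0.67 × 9.8 = 6.566 m/s².
Reaction distance = 35.3162 × 1.73 = 61.097 m.
Braking distance needed to stop: v²/(2a) = 1247.234 / 13.132 = 94.977 m, so total needed = 61.097 + 94.977 = 156.074 m > 82 m — it cannot stop.
Distance remaining when braking begins: 82 − 61.097 = 20.903 m.
v² = v₀² − 2a·d = 1247.234 − 2 × 6.566 × 20.903 = 972.736 m²/s².
v = √972.736 = 31.189 m/s.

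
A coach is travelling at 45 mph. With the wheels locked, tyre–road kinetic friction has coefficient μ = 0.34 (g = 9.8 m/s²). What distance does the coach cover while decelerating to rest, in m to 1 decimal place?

45 mph × 0.44704 = 20.1168 m/s.
a = μg = 0.34 × 9.8 = 3.332 m/s².
Braking distance = v²/(2a) = 20.1168² / (2 × 3.332) = 404.686 / 6.664 = 60.727 m.

Braking distance ≈ 60.7 m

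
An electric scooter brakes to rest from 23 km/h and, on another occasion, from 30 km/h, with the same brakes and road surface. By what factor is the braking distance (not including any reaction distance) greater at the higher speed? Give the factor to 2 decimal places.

Braking distance d = v²/(2a), so with a fixed, d ∝ v².
Factor = (30/23)² = 1.3043² = 1.7012.

Factor ≈ 1.70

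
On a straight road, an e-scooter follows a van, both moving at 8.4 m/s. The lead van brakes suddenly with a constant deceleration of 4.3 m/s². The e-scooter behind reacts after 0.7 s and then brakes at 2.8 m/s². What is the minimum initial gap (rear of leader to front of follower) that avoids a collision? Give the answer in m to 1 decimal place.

Minimum gap ≈ 10.3 m

Leader travels v²/(2a_L) = 70.560 / 8.600 = 8.205 m before stopping.
Follower covers v·t_r = 8.4000 × 0.7 = 5.880 m while reacting, then v²/(2a_F) = 70.560 / 5.600 = 12.600 m while braking, for a total of 5.880 + 12.600 = 18.480 m.
Since a_F ≤ a_L and the follower starts braking later, the follower is never slower than the leader, so the closest approach is when both have stopped.
Minimum gap = 18.480 − 8.205 = 10.275 m.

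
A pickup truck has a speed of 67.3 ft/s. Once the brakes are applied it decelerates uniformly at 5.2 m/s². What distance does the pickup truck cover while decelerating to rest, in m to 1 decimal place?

67.3 ft/s × 0.3048 = 20.5130 m/s.
Braking distance = v²/(2a) = 20.5130² / (2 × 5.200) = 420.783 / 10.400 = 40.460 m.

Braking distance ≈ 40.5 m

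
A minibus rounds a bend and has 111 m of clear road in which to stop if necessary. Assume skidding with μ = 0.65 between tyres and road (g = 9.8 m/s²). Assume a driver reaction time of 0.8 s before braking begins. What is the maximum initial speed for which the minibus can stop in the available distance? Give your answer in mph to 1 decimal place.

Maximum speed ≈ 73.5 mph

a = μg = 0.65 × 9.8 = 6.370 m/s².
Stopping distance: v·t_r + v²/(2a) = 111 with t_r = 0.8 s and a = 6.370 m/s².
So v² + 10.192 v − 1414.14 = 0.
Positive root: v = −a·t_r + √((a·t_r)² + 2a·d) = −5.096 + √(25.969 + 1414.14) = 32.8528 m/s.
32.8528 m/s ÷ 0.44704 = 73.490 mph.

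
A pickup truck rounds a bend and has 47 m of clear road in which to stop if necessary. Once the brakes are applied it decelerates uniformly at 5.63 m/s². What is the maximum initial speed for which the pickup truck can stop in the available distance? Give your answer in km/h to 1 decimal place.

Maximum speed ≈ 82.8 km/h

v²/(2a) = d ⇒ v = √(2 × 5.630 × 47) = √529.22 = 23.0048 m/s.
23.0048 m/s × 3.6 = 82.817 km/h.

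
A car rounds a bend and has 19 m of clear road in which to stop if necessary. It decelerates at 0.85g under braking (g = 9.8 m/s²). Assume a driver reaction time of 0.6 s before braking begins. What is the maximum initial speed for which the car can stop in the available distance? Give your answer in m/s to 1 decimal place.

Maximum speed ≈ 13.5 m/s

a = 0.85 × 9.8 = 8.330 m/s².
Stopping distance: v·t_r + v²/(2a) = 19 with t_r = 0.6 s and a = 8.330 m/s².
So v² + 9.996 v − 316.54 = 0.
Positive root: v = −a·t_r + √((a·t_r)² + 2a·d) = −4.998 + √(24.980 + 316.54) = 13.4823 m/s.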